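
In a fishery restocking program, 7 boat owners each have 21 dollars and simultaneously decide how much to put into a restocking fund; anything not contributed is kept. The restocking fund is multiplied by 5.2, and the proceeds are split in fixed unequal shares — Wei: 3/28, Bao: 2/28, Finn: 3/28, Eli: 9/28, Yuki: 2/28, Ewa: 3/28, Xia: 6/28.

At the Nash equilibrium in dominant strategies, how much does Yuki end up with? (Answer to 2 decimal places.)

A player with share s gets back 5.2·s per unit contributed, so full contribution is dominant for anyone with s > 1/5.2 = 0.1923 and zero contribution is dominant for anyone below.
The shares above 0.1923 belong to Eli and Xia, contributing 21 each; the remaining 5 contribute 0. Total contributed: 42.
Yuki keeps 21 and receives 5.2 × 42 × 2/28 = 15.60 from the restocking fund, for a payoff of 36.60.

36.60 dollars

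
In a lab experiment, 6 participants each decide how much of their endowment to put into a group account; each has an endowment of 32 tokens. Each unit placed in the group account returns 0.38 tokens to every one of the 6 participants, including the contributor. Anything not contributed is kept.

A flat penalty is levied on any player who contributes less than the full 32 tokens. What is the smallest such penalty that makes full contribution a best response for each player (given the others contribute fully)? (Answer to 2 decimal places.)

19.84 tokens

Given the others contribute fully, the best deviation is to contribute 0 (any partial contribution still incurs the fine and gives up units whose private return 0.38 is below 1).
Deviating from 32 to 0 saves 32 tokens but forfeits the deviator's share of the drop in the group account: 0.38 × 32 = 12.16.
So the deviation gain is 32 − 12.16 = 19.84, and the fine must be at least 19.84 tokens to wipe it out.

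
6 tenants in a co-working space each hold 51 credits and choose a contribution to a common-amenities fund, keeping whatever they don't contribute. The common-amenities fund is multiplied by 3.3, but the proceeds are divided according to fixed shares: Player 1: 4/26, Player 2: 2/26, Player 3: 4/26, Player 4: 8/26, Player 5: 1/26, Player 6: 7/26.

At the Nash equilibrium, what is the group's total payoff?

A player with share s gets back 3.3·s per unit contributed, so full contribution is dominant for anyone with s > 1/3.3 = 0.3030 and zero contribution is dominant for anyone below.
The only share above 0.3030 is Player 4's 8/26, contributing 51; the remaining 5 contribute 0. Total contributed: 51.
The common-amenities fund pays out 3.3 × 51 = 168.30 in total (split across the unequal shares, but the aggregate is all that matters for the group sum).
The 5 free-riders keep 51 each, adding 255. Group total = 255 + 168.30 = 423.30.

423.30 credits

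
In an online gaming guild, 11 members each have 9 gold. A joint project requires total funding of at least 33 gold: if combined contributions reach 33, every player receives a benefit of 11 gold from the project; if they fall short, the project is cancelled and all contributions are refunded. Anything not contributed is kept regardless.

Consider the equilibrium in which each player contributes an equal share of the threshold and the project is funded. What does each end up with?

Equal share of the threshold: 33/11 = 3.
At this profile no one gains by cutting their contribution: any cut drops the total below 33, the project is cancelled, contributions are refunded, and the deviator ends with 9, which is less than 9 − 3 + 11 = 17. Contributing more than 3 just wastes the excess. So contributing exactly 3 is a best response.
Each player's payoff: 9 − 3 + 11 = 17.

17 gold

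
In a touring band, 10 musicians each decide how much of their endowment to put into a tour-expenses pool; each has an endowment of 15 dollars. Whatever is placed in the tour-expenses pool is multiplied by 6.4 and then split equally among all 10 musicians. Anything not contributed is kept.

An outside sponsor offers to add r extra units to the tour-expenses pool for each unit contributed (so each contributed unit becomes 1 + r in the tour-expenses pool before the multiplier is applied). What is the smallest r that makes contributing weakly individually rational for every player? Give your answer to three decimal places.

With matching at rate r, one contributed unit becomes (1 + r) in the tour-expenses pool and returns 6.4 × (1 + r) / 10 to the contributor.
Setting this equal to 1: 1 + r = 10/6.4 = 1.5625.
So the minimum matching rate is r = 1.5625 − 1 = 0.563.

0.563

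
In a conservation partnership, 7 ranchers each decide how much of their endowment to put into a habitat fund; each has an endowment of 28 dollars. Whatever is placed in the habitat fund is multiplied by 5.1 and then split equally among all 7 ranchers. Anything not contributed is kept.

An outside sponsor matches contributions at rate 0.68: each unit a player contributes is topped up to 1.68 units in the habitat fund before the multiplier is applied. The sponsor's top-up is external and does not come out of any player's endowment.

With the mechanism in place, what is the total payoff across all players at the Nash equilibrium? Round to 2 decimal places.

Under the mechanism each unit contributed yields 5.1 × 1.68 / 7 = 1.2240 back to its contributor per unit of net cost, which exceeds 1, making full contribution the dominant choice for everyone.
At the Nash equilibrium everyone contributes 28. Group total payoff = 5.1 × 1.68 × 196 = 1679.33.

1679.33 dollars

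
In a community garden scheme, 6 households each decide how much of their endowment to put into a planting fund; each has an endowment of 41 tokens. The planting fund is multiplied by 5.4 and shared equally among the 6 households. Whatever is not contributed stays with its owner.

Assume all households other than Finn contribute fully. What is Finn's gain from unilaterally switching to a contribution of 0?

Switching from a contribution of 41 to 0 lets Finn keep an extra 41 tokens, but lowers the planting fund by 41, which costs Finn their own share of that drop: 5.4/6 × 41 = 36.90.
Net gain = 41 − 36.90 = 4.10. The private return per contributed unit (0.9000) is below 1, so free-riding is indeed the best response regardless of what the others do.

4.10 tokens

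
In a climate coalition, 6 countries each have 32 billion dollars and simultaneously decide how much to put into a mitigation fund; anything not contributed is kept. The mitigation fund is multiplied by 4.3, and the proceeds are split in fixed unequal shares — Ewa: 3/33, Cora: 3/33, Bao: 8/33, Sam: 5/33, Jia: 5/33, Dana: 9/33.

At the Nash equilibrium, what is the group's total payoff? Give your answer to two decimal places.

Each unit j contributes comes back to j as 4.3 × (j's share), so j prefers to contribute only if that share exceeds 1/4.3 = 0.2326; otherwise keeping the unit dominates.
Bao and Dana clear that bar, contributing 32 each; the remaining 4 contribute 0. Total contributed: 64.
The mitigation fund pays out 4.3 × 64 = 275.20 in total (split across the unequal shares, but the aggregate is all that matters for the group sum).
The 4 free-riders keep 32 each, adding 128. Group total = 128 + 275.20 = 403.20.

403.20 billion dollars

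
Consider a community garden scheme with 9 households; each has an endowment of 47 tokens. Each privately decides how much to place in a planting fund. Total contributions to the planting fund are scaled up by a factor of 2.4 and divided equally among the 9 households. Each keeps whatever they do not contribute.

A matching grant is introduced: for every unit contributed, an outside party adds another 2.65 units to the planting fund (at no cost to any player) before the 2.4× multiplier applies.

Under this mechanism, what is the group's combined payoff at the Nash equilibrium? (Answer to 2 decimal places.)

423.00 tokens

With the mechanism, a contributed unit returns 2.4 × 3.65 / 9 = 0.9733 per unit of net cost — still below 1 — so contributing 0 remains dominant for every player.
At the Nash equilibrium no one contributes; group total payoff = 9 × 47 = 423.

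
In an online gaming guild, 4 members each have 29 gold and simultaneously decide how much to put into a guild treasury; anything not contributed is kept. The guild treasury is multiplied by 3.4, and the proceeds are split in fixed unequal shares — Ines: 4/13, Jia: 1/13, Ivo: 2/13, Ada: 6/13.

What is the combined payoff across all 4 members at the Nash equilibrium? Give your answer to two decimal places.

255.20 gold

For player j, contributing a unit is worthwhile iff 3.4 × (j's share) ≥ 1, i.e. iff j's share is at least 0.2941.
Ines and Ada are above the threshold, contributing 29 each; the remaining 2 contribute 0. Total contributed: 58.
The guild treasury pays out 3.4 × 58 = 197.20 in total (split across the unequal shares, but the aggregate is all that matters for the group sum).
The 2 free-riders keep 29 each, adding 58. Group total = 58 + 197.20 = 255.20.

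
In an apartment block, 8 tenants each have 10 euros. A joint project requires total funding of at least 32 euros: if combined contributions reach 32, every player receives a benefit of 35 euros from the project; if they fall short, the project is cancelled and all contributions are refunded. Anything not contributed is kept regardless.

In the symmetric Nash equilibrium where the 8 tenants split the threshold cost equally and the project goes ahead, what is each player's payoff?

Equal share of the threshold: 32/8 = 4.
At this profile no one gains by cutting their contribution: any cut drops the total below 32, the project is cancelled, contributions are refunded, and the deviator ends with 10, which is less than 10 − 4 + 35 = 41. Contributing more than 4 just wastes the excess. So contributing exactly 4 is a best response.
Each player's payoff: 10 − 4 + 35 = 41.

41 euros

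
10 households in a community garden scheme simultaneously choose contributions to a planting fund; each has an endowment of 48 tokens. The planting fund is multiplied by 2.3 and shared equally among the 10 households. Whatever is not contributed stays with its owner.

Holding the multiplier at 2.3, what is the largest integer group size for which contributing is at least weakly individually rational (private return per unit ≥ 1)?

2

Private return per unit is 2.3/(group size), which is ≥ 1 whenever the group size is ≤ 2.3.
The largest such integer is 2.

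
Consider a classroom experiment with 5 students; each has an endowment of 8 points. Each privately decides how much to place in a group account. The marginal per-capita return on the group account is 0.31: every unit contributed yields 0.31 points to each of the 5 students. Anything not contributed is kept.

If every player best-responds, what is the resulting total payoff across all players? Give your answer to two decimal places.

40.00 points

The private return per contributed unit is 0.31 < 1, so contributing 0 is dominant for every player. At the Nash equilibrium everyone keeps their 8, and the group total is 5 × 8 = 40.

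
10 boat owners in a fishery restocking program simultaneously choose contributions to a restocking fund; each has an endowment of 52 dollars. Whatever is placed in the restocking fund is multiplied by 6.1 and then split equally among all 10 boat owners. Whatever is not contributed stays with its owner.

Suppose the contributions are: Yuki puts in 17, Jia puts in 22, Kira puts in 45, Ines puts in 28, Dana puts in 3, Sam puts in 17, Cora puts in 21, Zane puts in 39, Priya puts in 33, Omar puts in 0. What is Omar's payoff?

189.25 dollars

Total contributed: 17 + 22 + 45 + 28 + 3 + 17 + 21 + 39 + 33 + 0 = 225.
Each receives 6.1 × 225 / 10 = 137.25 from the restocking fund.
Omar keeps 52 − 0 = 52, so Omar's payoff is 52 + 137.25 = 189.25.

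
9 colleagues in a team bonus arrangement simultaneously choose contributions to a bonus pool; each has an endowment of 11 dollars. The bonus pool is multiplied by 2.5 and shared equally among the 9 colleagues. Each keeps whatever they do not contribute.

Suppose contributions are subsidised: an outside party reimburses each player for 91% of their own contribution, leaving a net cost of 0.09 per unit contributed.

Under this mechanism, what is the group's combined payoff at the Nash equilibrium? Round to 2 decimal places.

With the mechanism, a contributed unit returns (2.5/9) / 0.09 = 3.0864 per unit of net cost to the contributor — now above 1 — so contributing fully is weakly dominant for every player.
At the Nash equilibrium everyone contributes 11. Group total payoff = 9 × (11 × 0.91 + 2.5 × 11) = 337.59.

337.59 dollars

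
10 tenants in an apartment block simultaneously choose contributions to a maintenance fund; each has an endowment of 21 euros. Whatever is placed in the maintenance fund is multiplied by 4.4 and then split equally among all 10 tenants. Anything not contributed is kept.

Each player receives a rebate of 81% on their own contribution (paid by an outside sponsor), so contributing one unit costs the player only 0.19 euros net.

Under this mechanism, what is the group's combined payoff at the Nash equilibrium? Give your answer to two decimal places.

1094.10 euros

With the mechanism, a contributed unit returns (4.4/10) / 0.19 = 2.3158 per unit of net cost to the contributor — now above 1 — so contributing fully is weakly dominant for every player.
At the Nash equilibrium everyone contributes 21. Group total payoff = 10 × (21 × 0.81 + 4.4 × 21) = 1094.10.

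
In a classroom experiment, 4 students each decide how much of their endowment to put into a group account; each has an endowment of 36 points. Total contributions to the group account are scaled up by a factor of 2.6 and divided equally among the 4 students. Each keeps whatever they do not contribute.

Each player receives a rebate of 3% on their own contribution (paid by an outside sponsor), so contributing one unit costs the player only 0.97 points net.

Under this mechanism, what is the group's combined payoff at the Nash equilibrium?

The effective private return is (2.6/4) / 0.97 = 0.6701, which is still under 1, so the mechanism doesn't change anyone's dominant strategy: zero contribution.
Everyone keeps their endowment and the group total is 4 × 36 = 144.

144.00 points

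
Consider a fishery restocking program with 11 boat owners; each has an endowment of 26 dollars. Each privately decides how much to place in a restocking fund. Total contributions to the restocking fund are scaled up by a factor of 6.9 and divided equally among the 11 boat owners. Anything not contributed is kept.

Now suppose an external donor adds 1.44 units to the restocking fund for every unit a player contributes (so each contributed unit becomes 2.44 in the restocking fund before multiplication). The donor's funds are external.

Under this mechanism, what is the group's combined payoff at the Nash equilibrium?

4815.10 dollars

With the mechanism, a contributed unit returns 6.9 × 2.44 / 11 = 1.5305 per unit of net cost to the contributor — now above 1 — so contributing fully is weakly dominant for every player.
So the Nash equilibrium is full contribution by all 11; the group earns 6.9 × 2.44 × 286 = 4815.10.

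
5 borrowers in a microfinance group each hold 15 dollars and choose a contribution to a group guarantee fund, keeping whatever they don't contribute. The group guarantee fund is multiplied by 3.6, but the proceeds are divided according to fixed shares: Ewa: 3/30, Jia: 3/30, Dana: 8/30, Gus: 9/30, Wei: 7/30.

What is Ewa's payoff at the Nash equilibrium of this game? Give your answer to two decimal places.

20.40 dollars

Each unit j contributes comes back to j as 3.6 × (j's share), so j prefers to contribute only if that share exceeds 1/3.6 = 0.2778; otherwise keeping the unit dominates.
Gus alone (share 9/30) is above the threshold, contributing 15; the remaining 4 contribute 0. Total contributed: 15.
Ewa keeps 15 and receives 3.6 × 15 × 3/30 = 5.40 from the group guarantee fund, for a payoff of 20.40.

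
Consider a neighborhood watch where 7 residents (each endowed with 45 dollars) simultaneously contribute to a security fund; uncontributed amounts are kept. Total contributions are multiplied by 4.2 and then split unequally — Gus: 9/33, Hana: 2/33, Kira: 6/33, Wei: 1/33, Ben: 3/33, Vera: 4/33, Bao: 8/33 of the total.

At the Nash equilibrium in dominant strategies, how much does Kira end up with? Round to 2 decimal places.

Player j's private return per contributed unit is 4.2 × (j's share). Contributing is weakly dominant for j when that share is at least 1/4.2 = 0.2381, and contributing 0 is dominant otherwise.
Gus and Bao clear that bar, contributing 45 each; the remaining 5 contribute 0. Total contributed: 90.
Kira keeps 45 and receives 4.2 × 90 × 6/33 = 68.73 from the security fund, for a payoff of 113.73.

113.73 dollars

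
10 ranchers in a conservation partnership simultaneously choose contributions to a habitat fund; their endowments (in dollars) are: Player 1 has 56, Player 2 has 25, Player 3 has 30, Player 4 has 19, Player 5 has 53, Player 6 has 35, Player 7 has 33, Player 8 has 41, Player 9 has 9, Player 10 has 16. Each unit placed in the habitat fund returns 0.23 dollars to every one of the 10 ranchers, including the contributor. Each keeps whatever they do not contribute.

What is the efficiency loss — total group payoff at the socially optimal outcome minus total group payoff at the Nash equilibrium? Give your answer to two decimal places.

412.10 dollars

The private return per contributed unit is 0.23 < 1 for everyone, so the Nash equilibrium is zero contribution and the group total is Σ E_j = 56 + 25 + 30 + 19 + 53 + 35 + 33 + 41 + 9 + 16 = 317.
Each contributed unit returns 2.300 to the group, so the social optimum is full contribution by everyone: group total = 2.300 × 317 = 729.10.
Efficiency loss = (2.300 − 1) × 317 = 412.10.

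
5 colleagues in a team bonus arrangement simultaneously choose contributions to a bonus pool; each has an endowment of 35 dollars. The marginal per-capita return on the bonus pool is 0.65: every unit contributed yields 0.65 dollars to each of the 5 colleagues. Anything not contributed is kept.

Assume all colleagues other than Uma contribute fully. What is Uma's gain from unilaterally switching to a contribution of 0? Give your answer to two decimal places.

12.25 dollars

Switching from a contribution of 35 to 0 lets Uma keep an extra 35 dollars, but lowers the bonus pool by 35, which costs Uma their own share of that drop: 0.65 × 35 = 22.75.
Net gain = 35 − 22.75 = 12.25. The private return per contributed unit (0.65) is below 1, so free-riding is indeed the best response regardless of what the others do.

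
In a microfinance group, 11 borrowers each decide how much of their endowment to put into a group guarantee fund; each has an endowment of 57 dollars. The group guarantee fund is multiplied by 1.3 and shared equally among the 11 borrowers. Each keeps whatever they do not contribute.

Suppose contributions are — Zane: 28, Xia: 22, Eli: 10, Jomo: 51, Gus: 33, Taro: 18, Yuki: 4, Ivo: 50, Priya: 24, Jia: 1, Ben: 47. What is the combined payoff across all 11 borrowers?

Total contributed: 28 + 22 + 10 + 51 + 33 + 18 + 4 + 50 + 24 + 1 + 47 = 288; total kept: 11 × 57 − 288 = 339.
The group guarantee fund pays out 1.3 × 288 = 374.40 in aggregate.
Group total = 339 + 374.40 = 713.40.

713.40 dollars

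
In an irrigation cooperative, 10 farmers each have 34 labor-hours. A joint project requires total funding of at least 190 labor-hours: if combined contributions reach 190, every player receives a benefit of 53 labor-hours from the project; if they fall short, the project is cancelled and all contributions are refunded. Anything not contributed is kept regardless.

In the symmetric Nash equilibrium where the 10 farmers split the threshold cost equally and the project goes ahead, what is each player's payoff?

Equal share of the threshold: 190/10 = 19.
At this profile no one gains by cutting their contribution: any cut drops the total below 190, the project is cancelled, contributions are refunded, and the deviator ends with 34, which is less than 34 − 19 + 53 = 68. Contributing more than 19 just wastes the excess. So contributing exactly 19 is a best response.
Each player's payoff: 34 − 19 + 53 = 68.

68 labor-hours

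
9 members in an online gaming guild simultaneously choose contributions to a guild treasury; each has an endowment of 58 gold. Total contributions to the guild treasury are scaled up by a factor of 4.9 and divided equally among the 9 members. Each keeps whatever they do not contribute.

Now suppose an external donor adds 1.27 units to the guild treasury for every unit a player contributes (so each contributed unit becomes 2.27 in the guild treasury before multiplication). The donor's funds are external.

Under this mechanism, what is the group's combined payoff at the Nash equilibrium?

With the mechanism, a contributed unit returns 4.9 × 2.27 / 9 = 1.2359 per unit of net cost to the contributor — now above 1 — so contributing fully is weakly dominant for every player.
At the Nash equilibrium everyone contributes 58. Group total payoff = 4.9 × 2.27 × 522 = 5806.21.

5806.21 gold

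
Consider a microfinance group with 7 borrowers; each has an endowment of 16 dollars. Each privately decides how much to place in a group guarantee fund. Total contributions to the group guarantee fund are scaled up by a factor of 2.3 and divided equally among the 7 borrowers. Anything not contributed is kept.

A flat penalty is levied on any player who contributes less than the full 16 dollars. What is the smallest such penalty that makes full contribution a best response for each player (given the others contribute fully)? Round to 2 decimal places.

Given the others contribute fully, the best deviation is to contribute 0 (any partial contribution still incurs the fine and gives up units whose private return 0.3286 is below 1).
Deviating from 16 to 0 saves 16 dollars but forfeits the deviator's share of the drop in the group guarantee fund: 2.3/7 × 16 = 5.26.
So the deviation gain is 16 − 5.26 = 10.74, and the fine must be at least 10.74 dollars to wipe it out.

10.74 dollars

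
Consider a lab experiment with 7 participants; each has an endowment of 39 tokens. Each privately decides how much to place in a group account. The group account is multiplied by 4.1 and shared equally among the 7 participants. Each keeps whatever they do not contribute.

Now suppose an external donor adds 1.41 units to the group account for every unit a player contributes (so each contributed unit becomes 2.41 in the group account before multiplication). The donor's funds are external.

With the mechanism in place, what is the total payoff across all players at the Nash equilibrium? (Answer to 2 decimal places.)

2697.51 tokens

Under the mechanism each unit contributed yields 4.1 × 2.41 / 7 = 1.4116 back to its contributor per unit of net cost, which exceeds 1, making full contribution the dominant choice for everyone.
At the Nash equilibrium everyone contributes 39. Group total payoff = 4.1 × 2.41 × 273 = 2697.51.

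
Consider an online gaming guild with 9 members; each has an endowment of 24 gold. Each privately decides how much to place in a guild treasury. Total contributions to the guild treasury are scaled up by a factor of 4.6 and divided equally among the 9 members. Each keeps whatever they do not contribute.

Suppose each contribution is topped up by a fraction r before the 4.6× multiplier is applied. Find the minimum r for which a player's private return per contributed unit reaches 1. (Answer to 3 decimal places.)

0.957

With matching at rate r, one contributed unit becomes (1 + r) in the guild treasury and returns 4.6 × (1 + r) / 9 to the contributor.
Setting this equal to 1: 1 + r = 9/4.6 = 1.9565.
So the minimum matching rate is r = 1.9565 − 1 = 0.957.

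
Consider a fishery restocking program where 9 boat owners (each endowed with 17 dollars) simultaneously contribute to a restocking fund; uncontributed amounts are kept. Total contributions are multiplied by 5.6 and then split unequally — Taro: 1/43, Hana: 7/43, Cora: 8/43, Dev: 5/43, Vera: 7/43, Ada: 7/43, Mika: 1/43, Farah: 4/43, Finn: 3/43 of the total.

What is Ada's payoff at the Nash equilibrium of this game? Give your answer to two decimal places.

Each unit j contributes comes back to j as 5.6 × (j's share), so j prefers to contribute only if that share exceeds 1/5.6 = 0.1786; otherwise keeping the unit dominates.
Only Cora (8/43) clears that bar, contributing 17; the remaining 8 contribute 0. Total contributed: 17.
Ada keeps 17 and receives 5.6 × 17 × 7/43 = 15.50 from the restocking fund, for a payoff of 32.50.

32.50 dollars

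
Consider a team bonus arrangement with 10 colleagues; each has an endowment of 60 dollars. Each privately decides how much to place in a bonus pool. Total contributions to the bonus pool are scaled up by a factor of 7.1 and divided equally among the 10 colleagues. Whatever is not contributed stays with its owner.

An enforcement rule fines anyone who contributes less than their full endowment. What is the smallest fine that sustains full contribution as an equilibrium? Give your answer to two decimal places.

17.40 dollars

Given the others contribute fully, the best deviation is to contribute 0 (any partial contribution still incurs the fine and gives up units whose private return 0.7100 is below 1).
Deviating from 60 to 0 saves 60 dollars but forfeits the deviator's share of the drop in the bonus pool: 7.1/10 × 60 = 42.60.
So the deviation gain is 60 − 42.60 = 17.40, and the fine must be at least 17.40 dollars to wipe it out.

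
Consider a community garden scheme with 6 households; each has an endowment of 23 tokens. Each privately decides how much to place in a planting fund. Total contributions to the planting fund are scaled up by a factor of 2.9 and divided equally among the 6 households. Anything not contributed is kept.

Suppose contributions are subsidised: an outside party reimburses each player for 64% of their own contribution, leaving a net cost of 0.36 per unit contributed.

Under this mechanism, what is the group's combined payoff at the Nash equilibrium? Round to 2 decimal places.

488.52 tokens

With the mechanism, a contributed unit returns (2.9/6) / 0.36 = 1.3426 per unit of net cost to the contributor — now above 1 — so contributing fully is weakly dominant for every player.
So the Nash equilibrium is full contribution by all 6; the group earns 6 × (23 × 0.64 + 2.9 × 23) = 488.52.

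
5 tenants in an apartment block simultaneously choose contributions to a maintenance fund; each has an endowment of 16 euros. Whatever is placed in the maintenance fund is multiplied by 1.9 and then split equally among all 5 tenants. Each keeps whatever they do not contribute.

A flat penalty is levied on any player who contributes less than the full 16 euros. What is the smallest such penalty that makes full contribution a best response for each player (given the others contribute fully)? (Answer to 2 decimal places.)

9.92 euros

Given the others contribute fully, the best deviation is to contribute 0 (any partial contribution still incurs the fine and gives up units whose private return 0.3800 is below 1).
Deviating from 16 to 0 saves 16 euros but forfeits the deviator's share of the drop in the maintenance fund: 1.9/5 × 16 = 6.08.
So the deviation gain is 16 − 6.08 = 9.92, and the fine must be at least 9.92 euros to wipe it out.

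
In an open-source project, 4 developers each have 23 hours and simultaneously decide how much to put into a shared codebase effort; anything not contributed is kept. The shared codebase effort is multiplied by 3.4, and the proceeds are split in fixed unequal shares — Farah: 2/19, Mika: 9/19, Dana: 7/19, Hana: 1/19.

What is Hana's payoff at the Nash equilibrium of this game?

Each unit j contributes comes back to j as 3.4 × (j's share), so j prefers to contribute only if that share exceeds 1/3.4 = 0.2941; otherwise keeping the unit dominates.
Mika and Dana are above the threshold, contributing 23 each; the remaining 2 contribute 0. Total contributed: 46.
Hana keeps 23 and receives 3.4 × 46 × 1/19 = 8.23 from the shared codebase effort, for a payoff of 31.23.

31.23 hours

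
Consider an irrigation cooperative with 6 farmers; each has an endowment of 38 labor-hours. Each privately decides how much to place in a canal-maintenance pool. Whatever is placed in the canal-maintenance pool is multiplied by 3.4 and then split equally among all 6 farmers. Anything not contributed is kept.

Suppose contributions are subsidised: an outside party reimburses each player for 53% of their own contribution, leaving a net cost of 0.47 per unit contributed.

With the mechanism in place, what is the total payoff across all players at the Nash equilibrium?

896.04 labor-hours

With the mechanism, a contributed unit returns (3.4/6) / 0.47 = 1.2057 per unit of net cost to the contributor — now above 1 — so contributing fully is weakly dominant for every player.
So the Nash equilibrium is full contribution by all 6; the group earns 6 × (38 × 0.53 + 3.4 × 38) = 896.04.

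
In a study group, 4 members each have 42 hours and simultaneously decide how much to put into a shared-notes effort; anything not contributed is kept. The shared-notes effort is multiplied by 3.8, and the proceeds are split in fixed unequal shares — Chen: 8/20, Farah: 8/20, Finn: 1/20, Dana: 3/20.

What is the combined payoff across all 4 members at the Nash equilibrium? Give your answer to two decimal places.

403.20 hours

Player j's private return per contributed unit is 3.8 × (j's share). Contributing is weakly dominant for j when that share is at least 1/3.8 = 0.2632, and contributing 0 is dominant otherwise.
Chen and Farah are above the threshold, contributing 42 each; the remaining 2 contribute 0. Total contributed: 84.
The shared-notes effort pays out 3.8 × 84 = 319.20 in total (split across the unequal shares, but the aggregate is all that matters for the group sum).
The 2 free-riders keep 42 each, adding 84. Group total = 84 + 319.20 = 403.20.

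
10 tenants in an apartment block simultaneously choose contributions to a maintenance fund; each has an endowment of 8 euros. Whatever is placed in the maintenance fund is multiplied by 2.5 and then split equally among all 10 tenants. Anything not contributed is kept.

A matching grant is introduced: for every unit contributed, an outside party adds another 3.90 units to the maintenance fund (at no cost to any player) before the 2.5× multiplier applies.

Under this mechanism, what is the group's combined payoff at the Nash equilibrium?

The effective private return per unit is now 2.5 × 4.90 / 10 = 1.2250 > 1, so every player's dominant strategy flips to full contribution.
At the Nash equilibrium everyone contributes 8. Group total payoff = 2.5 × 4.90 × 80 = 980.00.

980.00 euros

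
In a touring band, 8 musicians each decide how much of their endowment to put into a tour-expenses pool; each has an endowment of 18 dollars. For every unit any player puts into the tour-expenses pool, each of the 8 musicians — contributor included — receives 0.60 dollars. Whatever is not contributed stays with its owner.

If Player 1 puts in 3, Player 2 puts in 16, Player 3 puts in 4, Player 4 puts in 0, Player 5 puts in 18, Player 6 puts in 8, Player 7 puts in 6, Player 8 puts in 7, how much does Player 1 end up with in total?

Total contributed: 3 + 16 + 4 + 0 + 18 + 8 + 6 + 7 = 62.
Each receives 0.60 × 62 = 37.20 from the tour-expenses pool.
Player 1 keeps 18 − 3 = 15, so Player 1's payoff is 15 + 37.20 = 52.20.

52.20 dollars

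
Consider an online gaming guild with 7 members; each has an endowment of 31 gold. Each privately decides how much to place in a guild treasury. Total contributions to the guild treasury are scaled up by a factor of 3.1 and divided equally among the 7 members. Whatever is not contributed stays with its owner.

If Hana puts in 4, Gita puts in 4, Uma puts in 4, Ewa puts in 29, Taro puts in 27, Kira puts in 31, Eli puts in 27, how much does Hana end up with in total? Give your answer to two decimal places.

Total contributed: 4 + 4 + 4 + 29 + 27 + 31 + 27 = 126.
Each receives 3.1 × 126 / 7 = 55.80 from the guild treasury.
Hana keeps 31 − 4 = 27, so Hana's payoff is 27 + 55.80 = 82.80.

82.80 gold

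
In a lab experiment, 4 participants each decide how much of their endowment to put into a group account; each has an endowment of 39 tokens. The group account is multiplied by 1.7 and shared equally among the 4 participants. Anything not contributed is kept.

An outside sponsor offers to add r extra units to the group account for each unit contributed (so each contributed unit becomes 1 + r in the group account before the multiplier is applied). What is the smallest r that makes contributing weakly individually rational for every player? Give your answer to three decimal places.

1.353

With matching at rate r, one contributed unit becomes (1 + r) in the group account and returns 1.7 × (1 + r) / 4 to the contributor.
Setting this equal to 1: 1 + r = 4/1.7 = 2.3529.
So the minimum matching rate is r = 2.3529 − 1 = 1.353.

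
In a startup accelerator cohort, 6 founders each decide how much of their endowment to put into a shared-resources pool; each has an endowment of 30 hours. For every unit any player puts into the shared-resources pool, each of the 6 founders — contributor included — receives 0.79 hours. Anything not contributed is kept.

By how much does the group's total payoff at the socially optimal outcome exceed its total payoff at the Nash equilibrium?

673.20 hours

The private return per contributed unit is 0.79 < 1, so contributing 0 is dominant for every player. At the Nash equilibrium everyone keeps their 30, and the group total is 6 × 30 = 180.
Each contributed unit returns 4.740 to the group as a whole (0.79 to each of 6 players), which exceeds 1, so the social optimum is full contribution: group total = 4.740 × 180 = 853.20.
Efficiency loss = 853.20 − 180 = 673.20.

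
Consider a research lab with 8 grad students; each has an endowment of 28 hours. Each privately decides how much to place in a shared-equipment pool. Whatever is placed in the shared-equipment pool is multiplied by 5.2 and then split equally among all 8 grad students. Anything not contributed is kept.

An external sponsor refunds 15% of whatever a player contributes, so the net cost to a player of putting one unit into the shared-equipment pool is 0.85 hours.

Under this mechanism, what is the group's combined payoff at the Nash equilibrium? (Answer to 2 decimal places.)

224.00 hours

The effective private return is (5.2/8) / 0.85 = 0.7647, which is still under 1, so the mechanism doesn't change anyone's dominant strategy: zero contribution.
Everyone keeps their endowment and the group total is 8 × 28 = 224.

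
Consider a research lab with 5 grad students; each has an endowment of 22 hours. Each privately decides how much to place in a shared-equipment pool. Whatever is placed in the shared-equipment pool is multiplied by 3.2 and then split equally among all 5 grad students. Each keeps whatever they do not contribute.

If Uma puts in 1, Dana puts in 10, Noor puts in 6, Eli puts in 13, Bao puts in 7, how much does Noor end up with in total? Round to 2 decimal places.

39.68 hours

Total contributed: 1 + 10 + 6 + 13 + 7 = 37.
Each receives 3.2 × 37 / 5 = 23.68 from the shared-equipment pool.
Noor keeps 22 − 6 = 16, so Noor's payoff is 16 + 23.68 = 39.68.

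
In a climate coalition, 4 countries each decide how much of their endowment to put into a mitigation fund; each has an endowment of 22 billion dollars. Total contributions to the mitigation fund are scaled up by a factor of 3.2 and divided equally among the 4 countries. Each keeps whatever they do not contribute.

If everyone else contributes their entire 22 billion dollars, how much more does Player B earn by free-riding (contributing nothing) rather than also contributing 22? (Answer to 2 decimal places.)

Switching from a contribution of 22 to 0 lets Player B keep an extra 22 billion dollars, but lowers the mitigation fund by 22, which costs Player B their own share of that drop: 3.2/4 × 22 = 17.60.
Net gain = 22 − 17.60 = 4.40. The private return per contributed unit (0.8000) is below 1, so free-riding is indeed the best response regardless of what the others do.

4.40 billion dollars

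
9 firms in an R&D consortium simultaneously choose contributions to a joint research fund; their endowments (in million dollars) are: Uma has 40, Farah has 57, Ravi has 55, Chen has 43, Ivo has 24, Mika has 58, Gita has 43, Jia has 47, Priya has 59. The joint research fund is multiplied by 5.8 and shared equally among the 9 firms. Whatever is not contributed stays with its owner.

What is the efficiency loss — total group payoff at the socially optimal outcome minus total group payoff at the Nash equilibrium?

2044.80 million dollars

The private return per contributed unit is 5.8/9 = 0.6444 < 1 for every player regardless of endowment, so the Nash equilibrium is zero contribution and the group total is Σ E_j = 40 + 57 + 55 + 43 + 24 + 58 + 43 + 47 + 59 = 426.
Each contributed unit returns 5.800 to the group, so the social optimum is full contribution by everyone: group total = 5.800 × 426 = 2470.80.
Efficiency loss = (5.800 − 1) × 426 = 2044.80.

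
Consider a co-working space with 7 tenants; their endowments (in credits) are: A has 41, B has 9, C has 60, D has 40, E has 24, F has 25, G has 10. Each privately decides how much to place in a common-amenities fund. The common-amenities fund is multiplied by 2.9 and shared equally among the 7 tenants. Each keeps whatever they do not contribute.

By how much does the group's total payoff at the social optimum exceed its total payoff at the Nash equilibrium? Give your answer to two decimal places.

397.10 credits

The private return per contributed unit is 2.9/7 = 0.4143 < 1 for every player regardless of endowment, so the Nash equilibrium is zero contribution and the group total is Σ E_j = 41 + 9 + 60 + 40 + 24 + 25 + 10 = 209.
Each contributed unit returns 2.900 to the group, so the social optimum is full contribution by everyone: group total = 2.900 × 209 = 606.10.
Efficiency loss = (2.900 − 1) × 209 = 397.10.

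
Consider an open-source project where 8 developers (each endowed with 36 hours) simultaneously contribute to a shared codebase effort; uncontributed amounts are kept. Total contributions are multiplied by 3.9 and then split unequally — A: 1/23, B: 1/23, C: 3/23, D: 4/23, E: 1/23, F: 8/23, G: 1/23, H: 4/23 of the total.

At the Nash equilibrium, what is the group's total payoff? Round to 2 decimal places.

392.40 hours

For player j, contributing a unit is worthwhile iff 3.9 × (j's share) ≥ 1, i.e. iff j's share is at least 0.2564.
F alone (share 8/23) is above the threshold, contributing 36; the remaining 7 contribute 0. Total contributed: 36.
The shared codebase effort pays out 3.9 × 36 = 140.40 in total (split across the unequal shares, but the aggregate is all that matters for the group sum).
The 7 free-riders keep 36 each, adding 252. Group total = 252 + 140.40 = 392.40.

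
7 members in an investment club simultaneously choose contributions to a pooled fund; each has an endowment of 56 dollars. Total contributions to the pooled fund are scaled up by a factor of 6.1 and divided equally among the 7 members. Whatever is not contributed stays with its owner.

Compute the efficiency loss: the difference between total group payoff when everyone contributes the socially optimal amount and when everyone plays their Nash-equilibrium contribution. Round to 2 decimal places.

1999.20 dollars

Each contributed unit returns 6.1/7 = 0.8714 to its contributor — below 1 — so contributing 0 is dominant for every player. At the Nash equilibrium everyone keeps their 56, and the group total is 7 × 56 = 392.
Each contributed unit returns 6.100 to the group as a whole (0.8714 to each of 7 players), which exceeds 1, so the social optimum is full contribution: group total = 6.100 × 392 = 2391.20.
Efficiency loss = 2391.20 − 392 = 1999.20.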